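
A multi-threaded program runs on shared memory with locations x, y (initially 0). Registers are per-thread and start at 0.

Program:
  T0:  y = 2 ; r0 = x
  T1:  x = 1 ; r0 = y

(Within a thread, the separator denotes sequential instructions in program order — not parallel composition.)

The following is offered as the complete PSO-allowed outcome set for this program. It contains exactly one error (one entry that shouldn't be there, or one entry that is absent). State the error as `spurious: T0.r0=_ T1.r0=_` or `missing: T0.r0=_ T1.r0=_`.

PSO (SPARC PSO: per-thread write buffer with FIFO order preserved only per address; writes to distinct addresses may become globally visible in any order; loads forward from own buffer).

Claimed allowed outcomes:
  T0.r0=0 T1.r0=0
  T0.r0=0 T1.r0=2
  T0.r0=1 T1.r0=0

outcome vector order: (T0.r0,T1.r0)
PSO: 4 outcomes — {00 02 10 12}
PSO∖claimed = {12}

missing: T0.r0=1 T1.r0=2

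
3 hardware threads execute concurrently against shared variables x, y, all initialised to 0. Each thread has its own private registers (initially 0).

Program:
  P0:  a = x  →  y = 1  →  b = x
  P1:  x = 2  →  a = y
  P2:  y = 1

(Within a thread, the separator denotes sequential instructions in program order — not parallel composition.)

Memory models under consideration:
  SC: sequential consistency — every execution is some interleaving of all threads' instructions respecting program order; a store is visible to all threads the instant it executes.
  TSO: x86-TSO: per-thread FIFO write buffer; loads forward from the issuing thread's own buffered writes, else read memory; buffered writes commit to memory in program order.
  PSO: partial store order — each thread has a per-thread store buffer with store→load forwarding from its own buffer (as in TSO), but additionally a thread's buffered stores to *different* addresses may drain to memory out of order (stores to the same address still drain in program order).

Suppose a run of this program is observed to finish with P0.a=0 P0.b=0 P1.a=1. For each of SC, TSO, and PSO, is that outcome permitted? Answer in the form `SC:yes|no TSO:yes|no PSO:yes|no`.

outcome vector order: (P0.a,P0.b,P1.a)
under SC → 0/0/1; 0/2/0; 0/2/1; 2/2/0; 2/2/1
under TSO → 0/0/0; 0/0/1; 0/2/0; 0/2/1; 2/2/0; 2/2/1
under PSO → 0/0/0; 0/0/1; 0/2/0; 0/2/1; 2/2/0; 2/2/1
target 0/0/1 ∈ {SC,TSO,PSO}

SC:yes TSO:yes PSO:yes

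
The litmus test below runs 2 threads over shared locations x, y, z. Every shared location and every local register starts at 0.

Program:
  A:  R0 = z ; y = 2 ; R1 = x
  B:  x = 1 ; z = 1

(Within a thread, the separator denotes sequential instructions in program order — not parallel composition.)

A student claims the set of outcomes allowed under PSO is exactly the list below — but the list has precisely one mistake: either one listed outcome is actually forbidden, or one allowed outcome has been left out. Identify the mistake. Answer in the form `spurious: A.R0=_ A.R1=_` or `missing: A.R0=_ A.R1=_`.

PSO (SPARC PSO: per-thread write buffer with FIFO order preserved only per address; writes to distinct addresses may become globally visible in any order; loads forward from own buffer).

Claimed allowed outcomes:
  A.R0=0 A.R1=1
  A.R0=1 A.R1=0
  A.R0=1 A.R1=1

missing: A.R0=0 A.R1=0

outcome vector order: (A.R0,A.R1)
PSO (4): 00 01 10 11
PSO∖claimed = {00}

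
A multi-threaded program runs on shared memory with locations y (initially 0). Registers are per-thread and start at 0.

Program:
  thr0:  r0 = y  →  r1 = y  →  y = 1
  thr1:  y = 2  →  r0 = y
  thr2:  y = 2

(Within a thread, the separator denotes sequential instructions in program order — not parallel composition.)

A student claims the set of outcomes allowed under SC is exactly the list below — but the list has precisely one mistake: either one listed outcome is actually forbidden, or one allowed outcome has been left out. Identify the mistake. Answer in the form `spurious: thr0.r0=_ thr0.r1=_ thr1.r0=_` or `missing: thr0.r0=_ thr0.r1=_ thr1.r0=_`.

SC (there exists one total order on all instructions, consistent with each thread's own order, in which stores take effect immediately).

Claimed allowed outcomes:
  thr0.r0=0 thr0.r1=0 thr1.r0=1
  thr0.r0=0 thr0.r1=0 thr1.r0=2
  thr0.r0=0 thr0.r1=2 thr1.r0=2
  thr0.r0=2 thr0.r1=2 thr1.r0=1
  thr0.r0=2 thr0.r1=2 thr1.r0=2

outcome vector order: (thr0.r0,thr0.r1,thr1.r0)
SC: 6 outcomes — {001; 002; 021; 022; 221; 222}
SC∖claimed = {021}

missing: thr0.r0=0 thr0.r1=2 thr1.r0=1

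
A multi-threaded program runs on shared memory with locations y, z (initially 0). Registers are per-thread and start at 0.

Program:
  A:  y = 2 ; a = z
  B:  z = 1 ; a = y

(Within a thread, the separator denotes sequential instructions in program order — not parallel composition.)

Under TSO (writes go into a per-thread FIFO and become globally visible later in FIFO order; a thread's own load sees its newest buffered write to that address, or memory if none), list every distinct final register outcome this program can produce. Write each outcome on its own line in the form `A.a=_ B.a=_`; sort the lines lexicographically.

A.a=0 B.a=0
A.a=0 B.a=2
A.a=1 B.a=0
A.a=1 B.a=2

outcome vector order: (A.a,B.a)
|TSO outcomes| = 4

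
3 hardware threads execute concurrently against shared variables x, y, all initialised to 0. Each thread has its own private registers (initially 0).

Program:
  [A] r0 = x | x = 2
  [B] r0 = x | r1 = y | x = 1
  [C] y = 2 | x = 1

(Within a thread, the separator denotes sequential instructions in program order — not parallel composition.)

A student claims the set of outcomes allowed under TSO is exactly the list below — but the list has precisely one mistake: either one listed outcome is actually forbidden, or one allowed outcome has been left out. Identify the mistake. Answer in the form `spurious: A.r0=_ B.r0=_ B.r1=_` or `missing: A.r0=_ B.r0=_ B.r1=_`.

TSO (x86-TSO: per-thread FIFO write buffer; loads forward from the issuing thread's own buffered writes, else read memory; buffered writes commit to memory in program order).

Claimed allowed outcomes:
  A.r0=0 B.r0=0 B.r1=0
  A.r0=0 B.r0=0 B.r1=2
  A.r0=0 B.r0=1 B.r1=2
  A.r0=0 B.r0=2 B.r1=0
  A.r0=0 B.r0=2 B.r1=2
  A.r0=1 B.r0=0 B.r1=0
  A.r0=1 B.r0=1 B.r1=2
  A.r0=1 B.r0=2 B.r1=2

missing: A.r0=1 B.r0=0 B.r1=2

outcome vector order: (A.r0,B.r0,B.r1)
[TSO] allowed = {(0,0,0); (0,0,2); (0,1,2); (0,2,0); (0,2,2); (1,0,0); (1,0,2); (1,1,2); (1,2,2)}
TSO∖claimed = {(1,0,2)}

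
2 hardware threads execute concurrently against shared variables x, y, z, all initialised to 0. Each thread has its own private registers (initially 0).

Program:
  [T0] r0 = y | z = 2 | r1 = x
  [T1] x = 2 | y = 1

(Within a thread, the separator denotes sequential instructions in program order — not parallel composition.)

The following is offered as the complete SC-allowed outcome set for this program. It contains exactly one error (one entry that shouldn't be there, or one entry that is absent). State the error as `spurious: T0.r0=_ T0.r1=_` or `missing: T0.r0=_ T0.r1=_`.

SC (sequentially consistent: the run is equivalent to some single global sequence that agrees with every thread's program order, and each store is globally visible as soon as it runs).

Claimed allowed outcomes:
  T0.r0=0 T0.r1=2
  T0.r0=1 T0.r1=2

missing: T0.r0=0 T0.r1=0

outcome vector order: (T0.r0,T0.r1)
SC (3): (0,0), (0,2), (1,2)
SC∖claimed = {(0,0)}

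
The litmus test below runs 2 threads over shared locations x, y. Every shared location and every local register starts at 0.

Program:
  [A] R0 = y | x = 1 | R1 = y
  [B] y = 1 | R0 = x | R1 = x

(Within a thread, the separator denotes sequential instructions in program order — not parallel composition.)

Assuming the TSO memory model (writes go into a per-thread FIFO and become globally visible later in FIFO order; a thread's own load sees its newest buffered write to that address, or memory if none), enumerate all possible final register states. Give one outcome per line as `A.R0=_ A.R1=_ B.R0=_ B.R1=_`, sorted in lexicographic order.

outcome vector order: (A.R0,A.R1,B.R0,B.R1)
|TSO outcomes| = 9

A.R0=0 A.R1=0 B.R0=0 B.R1=0
A.R0=0 A.R1=0 B.R0=0 B.R1=1
A.R0=0 A.R1=0 B.R0=1 B.R1=1
A.R0=0 A.R1=1 B.R0=0 B.R1=0
A.R0=0 A.R1=1 B.R0=0 B.R1=1
A.R0=0 A.R1=1 B.R0=1 B.R1=1
A.R0=1 A.R1=1 B.R0=0 B.R1=0
A.R0=1 A.R1=1 B.R0=0 B.R1=1
A.R0=1 A.R1=1 B.R0=1 B.R1=1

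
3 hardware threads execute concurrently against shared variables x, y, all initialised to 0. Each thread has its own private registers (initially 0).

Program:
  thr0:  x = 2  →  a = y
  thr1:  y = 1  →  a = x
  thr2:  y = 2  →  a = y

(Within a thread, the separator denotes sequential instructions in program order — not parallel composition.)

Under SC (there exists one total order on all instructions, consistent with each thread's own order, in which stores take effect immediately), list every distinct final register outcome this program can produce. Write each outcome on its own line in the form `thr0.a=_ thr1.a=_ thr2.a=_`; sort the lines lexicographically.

thr0.a=0 thr1.a=2 thr2.a=1
thr0.a=0 thr1.a=2 thr2.a=2
thr0.a=1 thr1.a=0 thr2.a=1
thr0.a=1 thr1.a=0 thr2.a=2
thr0.a=1 thr1.a=2 thr2.a=1
thr0.a=1 thr1.a=2 thr2.a=2
thr0.a=2 thr1.a=0 thr2.a=2
thr0.a=2 thr1.a=2 thr2.a=1
thr0.a=2 thr1.a=2 thr2.a=2

outcome vector order: (thr0.a,thr1.a,thr2.a)
|SC outcomes| = 9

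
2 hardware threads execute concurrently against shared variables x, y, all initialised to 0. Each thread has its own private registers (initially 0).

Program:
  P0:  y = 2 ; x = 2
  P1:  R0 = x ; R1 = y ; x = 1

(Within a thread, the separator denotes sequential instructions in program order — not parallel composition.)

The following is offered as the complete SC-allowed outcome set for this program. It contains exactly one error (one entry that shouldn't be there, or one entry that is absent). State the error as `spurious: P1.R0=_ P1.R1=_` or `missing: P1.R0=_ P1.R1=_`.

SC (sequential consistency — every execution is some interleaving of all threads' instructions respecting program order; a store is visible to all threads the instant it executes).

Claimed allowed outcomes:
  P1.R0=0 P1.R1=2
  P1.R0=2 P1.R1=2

missing: P1.R0=0 P1.R1=0

outcome vector order: (P1.R0,P1.R1)
[SC] allowed = {0/0; 0/2; 2/2}
SC∖claimed = {0/0}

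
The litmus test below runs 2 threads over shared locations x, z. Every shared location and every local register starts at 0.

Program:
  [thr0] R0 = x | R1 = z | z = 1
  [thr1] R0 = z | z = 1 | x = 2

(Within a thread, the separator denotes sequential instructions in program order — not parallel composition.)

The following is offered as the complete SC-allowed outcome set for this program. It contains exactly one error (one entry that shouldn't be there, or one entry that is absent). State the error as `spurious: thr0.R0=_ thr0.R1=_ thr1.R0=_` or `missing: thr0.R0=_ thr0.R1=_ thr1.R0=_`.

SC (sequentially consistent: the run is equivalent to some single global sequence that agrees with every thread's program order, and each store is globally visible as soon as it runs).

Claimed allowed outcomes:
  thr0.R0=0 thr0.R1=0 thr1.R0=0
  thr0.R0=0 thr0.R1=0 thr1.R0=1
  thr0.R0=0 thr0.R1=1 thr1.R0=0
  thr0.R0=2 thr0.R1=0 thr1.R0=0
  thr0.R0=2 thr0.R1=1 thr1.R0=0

outcome vector order: (thr0.R0,thr0.R1,thr1.R0)
under SC → (0,0,0); (0,0,1); (0,1,0); (2,1,0)
claimed∖SC = {(2,0,0)}

spurious: thr0.R0=2 thr0.R1=0 thr1.R0=0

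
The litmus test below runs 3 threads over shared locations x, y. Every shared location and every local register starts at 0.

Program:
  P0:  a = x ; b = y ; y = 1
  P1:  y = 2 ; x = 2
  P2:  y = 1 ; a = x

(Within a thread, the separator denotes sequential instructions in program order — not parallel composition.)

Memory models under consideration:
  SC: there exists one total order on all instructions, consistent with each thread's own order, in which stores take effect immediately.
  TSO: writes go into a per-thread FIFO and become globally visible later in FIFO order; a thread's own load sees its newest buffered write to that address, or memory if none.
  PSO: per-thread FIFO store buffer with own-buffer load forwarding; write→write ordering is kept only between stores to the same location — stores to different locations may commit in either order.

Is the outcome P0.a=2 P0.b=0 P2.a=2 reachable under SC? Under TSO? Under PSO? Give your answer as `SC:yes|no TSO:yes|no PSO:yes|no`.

SC:no TSO:no PSO:yes

outcome vector order: (P0.a,P0.b,P2.a)
SC (10): 000 002 010 012 020 022 210 212 220 222
TSO (10): 000 002 010 012 020 022 210 212 220 222
PSO (12): 000 002 010 012 020 022 200 202 210 212 220 222
target 202 ∈ {PSO}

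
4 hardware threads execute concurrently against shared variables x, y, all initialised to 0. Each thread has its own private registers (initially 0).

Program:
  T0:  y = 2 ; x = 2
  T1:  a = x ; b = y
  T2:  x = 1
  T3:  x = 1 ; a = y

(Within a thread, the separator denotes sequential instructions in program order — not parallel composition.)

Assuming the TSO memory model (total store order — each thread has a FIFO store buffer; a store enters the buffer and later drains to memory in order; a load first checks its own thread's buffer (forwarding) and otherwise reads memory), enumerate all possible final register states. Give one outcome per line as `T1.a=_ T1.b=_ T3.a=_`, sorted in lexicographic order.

outcome vector order: (T1.a,T1.b,T3.a)
|TSO outcomes| = 10

T1.a=0 T1.b=0 T3.a=0
T1.a=0 T1.b=0 T3.a=2
T1.a=0 T1.b=2 T3.a=0
T1.a=0 T1.b=2 T3.a=2
T1.a=1 T1.b=0 T3.a=0
T1.a=1 T1.b=0 T3.a=2
T1.a=1 T1.b=2 T3.a=0
T1.a=1 T1.b=2 T3.a=2
T1.a=2 T1.b=2 T3.a=0
T1.a=2 T1.b=2 T3.a=2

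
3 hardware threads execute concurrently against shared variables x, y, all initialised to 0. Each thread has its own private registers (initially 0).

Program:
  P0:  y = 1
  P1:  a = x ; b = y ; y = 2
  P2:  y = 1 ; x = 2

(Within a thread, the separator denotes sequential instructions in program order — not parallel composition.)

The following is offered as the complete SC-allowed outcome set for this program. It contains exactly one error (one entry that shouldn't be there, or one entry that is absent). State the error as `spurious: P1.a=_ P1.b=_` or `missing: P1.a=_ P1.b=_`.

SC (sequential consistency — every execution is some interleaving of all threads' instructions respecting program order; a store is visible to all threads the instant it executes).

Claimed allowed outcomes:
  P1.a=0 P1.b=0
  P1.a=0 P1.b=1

missing: P1.a=2 P1.b=1

outcome vector order: (P1.a,P1.b)
SC (3): 00, 01, 21
SC∖claimed = {21}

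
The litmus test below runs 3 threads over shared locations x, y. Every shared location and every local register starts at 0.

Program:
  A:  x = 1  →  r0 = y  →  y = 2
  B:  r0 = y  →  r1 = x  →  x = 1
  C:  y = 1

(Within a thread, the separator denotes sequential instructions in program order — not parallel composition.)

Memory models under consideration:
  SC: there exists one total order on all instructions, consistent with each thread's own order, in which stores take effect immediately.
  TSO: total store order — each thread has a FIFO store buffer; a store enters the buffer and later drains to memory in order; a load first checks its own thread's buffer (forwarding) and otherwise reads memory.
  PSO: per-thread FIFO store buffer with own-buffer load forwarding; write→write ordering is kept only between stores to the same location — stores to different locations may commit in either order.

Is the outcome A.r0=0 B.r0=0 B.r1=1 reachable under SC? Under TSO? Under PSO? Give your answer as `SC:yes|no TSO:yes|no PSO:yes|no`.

SC:yes TSO:yes PSO:yes

outcome vector order: (A.r0,B.r0,B.r1)
under SC → <0 0 0>; <0 0 1>; <0 1 1>; <0 2 1>; <1 0 0>; <1 0 1>; <1 1 0>; <1 1 1>; <1 2 1>
under TSO → <0 0 0>; <0 0 1>; <0 1 0>; <0 1 1>; <0 2 1>; <1 0 0>; <1 0 1>; <1 1 0>; <1 1 1>; <1 2 1>
under PSO → <0 0 0>; <0 0 1>; <0 1 0>; <0 1 1>; <0 2 0>; <0 2 1>; <1 0 0>; <1 0 1>; <1 1 0>; <1 1 1>; <1 2 0>; <1 2 1>
target <0 0 1> ∈ {SC,TSO,PSO}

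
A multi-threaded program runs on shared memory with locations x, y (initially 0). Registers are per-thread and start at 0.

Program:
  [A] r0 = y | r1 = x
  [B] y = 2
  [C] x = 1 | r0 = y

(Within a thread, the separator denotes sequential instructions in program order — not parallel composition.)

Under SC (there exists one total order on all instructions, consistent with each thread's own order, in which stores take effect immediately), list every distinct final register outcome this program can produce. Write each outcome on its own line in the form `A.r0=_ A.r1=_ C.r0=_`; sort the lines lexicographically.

A.r0=0 A.r1=0 C.r0=0
A.r0=0 A.r1=0 C.r0=2
A.r0=0 A.r1=1 C.r0=0
A.r0=0 A.r1=1 C.r0=2
A.r0=2 A.r1=0 C.r0=2
A.r0=2 A.r1=1 C.r0=0
A.r0=2 A.r1=1 C.r0=2

outcome vector order: (A.r0,A.r1,C.r0)
|SC outcomes| = 7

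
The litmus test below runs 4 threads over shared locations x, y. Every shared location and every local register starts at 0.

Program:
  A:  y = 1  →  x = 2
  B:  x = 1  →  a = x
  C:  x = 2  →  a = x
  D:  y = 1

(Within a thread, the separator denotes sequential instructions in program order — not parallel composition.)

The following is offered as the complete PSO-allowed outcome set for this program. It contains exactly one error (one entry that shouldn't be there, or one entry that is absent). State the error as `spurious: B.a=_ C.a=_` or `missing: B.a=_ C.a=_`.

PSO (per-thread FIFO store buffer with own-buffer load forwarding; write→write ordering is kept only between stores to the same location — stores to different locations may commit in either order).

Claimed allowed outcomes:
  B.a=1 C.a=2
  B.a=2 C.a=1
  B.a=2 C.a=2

outcome vector order: (B.a,C.a)
PSO: 4 outcomes — {11; 12; 21; 22}
PSO∖claimed = {11}

missing: B.a=1 C.a=1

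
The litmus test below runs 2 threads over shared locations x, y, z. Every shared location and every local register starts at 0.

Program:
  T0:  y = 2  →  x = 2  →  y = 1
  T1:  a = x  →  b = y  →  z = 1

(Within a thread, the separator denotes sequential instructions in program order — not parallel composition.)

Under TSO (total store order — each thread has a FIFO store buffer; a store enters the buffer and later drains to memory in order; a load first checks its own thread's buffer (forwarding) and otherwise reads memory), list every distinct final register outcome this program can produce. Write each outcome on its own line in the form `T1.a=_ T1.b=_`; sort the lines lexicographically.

outcome vector order: (T1.a,T1.b)
|TSO outcomes| = 5

T1.a=0 T1.b=0
T1.a=0 T1.b=1
T1.a=0 T1.b=2
T1.a=2 T1.b=1
T1.a=2 T1.b=2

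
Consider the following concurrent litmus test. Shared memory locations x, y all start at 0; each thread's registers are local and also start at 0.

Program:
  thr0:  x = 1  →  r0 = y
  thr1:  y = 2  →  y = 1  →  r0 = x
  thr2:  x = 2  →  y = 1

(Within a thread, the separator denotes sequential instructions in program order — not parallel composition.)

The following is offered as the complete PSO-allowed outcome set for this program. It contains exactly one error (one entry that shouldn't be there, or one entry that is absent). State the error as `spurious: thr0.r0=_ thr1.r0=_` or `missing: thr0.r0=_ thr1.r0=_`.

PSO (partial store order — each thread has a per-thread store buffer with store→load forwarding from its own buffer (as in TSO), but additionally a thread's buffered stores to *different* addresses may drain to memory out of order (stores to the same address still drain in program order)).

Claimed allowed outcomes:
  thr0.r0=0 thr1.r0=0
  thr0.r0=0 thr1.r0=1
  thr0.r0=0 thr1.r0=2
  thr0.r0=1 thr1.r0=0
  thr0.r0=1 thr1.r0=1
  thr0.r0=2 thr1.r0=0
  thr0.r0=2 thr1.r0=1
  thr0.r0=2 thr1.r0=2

missing: thr0.r0=1 thr1.r0=2

outcome vector order: (thr0.r0,thr1.r0)
PSO (9): (0,0) (0,1) (0,2) (1,0) (1,1) (1,2) (2,0) (2,1) (2,2)
PSO∖claimed = {(1,2)}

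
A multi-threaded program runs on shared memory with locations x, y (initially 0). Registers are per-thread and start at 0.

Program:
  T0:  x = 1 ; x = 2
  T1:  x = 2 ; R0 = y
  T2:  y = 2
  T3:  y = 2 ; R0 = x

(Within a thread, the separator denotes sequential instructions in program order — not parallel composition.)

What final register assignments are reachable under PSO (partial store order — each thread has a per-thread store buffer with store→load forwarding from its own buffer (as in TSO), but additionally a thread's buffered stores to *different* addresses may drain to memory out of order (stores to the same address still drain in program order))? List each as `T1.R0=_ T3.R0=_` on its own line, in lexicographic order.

outcome vector order: (T1.R0,T3.R0)
|PSO outcomes| = 6

T1.R0=0 T3.R0=0
T1.R0=0 T3.R0=1
T1.R0=0 T3.R0=2
T1.R0=2 T3.R0=0
T1.R0=2 T3.R0=1
T1.R0=2 T3.R0=2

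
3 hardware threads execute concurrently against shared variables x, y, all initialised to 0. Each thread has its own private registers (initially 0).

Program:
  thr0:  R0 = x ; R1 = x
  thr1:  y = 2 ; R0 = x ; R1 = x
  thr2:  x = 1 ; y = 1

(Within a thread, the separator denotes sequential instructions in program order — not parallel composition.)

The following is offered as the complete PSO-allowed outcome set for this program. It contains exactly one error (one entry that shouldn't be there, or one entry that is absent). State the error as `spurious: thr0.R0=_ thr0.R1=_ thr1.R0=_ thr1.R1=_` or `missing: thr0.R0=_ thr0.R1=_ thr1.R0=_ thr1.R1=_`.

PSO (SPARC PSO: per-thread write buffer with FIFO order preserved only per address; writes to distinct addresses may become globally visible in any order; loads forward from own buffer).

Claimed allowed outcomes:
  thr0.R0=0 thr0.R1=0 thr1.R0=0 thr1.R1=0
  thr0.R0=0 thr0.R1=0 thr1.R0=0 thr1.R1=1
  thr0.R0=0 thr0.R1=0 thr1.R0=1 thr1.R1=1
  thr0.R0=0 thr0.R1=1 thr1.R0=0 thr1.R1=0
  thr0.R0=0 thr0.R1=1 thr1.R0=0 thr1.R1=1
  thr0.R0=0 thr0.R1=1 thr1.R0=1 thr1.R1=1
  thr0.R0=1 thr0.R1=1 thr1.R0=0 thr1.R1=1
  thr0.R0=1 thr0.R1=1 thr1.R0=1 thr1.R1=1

outcome vector order: (thr0.R0,thr0.R1,thr1.R0,thr1.R1)
PSO (9): 0000 0001 0011 0100 0101 0111 1100 1101 1111
PSO∖claimed = {1100}

missing: thr0.R0=1 thr0.R1=1 thr1.R0=0 thr1.R1=0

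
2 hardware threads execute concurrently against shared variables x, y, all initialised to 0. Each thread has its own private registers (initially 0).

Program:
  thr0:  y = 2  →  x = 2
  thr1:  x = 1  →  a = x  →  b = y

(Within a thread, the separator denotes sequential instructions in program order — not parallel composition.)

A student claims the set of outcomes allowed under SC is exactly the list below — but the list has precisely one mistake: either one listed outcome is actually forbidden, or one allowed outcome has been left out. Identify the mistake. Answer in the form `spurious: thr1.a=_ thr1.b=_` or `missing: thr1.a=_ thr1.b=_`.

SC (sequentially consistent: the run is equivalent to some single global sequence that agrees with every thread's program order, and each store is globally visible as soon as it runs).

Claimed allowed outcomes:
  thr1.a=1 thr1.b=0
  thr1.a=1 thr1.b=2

outcome vector order: (thr1.a,thr1.b)
under SC → (1,0), (1,2), (2,2)
SC∖claimed = {(2,2)}

missing: thr1.a=2 thr1.b=2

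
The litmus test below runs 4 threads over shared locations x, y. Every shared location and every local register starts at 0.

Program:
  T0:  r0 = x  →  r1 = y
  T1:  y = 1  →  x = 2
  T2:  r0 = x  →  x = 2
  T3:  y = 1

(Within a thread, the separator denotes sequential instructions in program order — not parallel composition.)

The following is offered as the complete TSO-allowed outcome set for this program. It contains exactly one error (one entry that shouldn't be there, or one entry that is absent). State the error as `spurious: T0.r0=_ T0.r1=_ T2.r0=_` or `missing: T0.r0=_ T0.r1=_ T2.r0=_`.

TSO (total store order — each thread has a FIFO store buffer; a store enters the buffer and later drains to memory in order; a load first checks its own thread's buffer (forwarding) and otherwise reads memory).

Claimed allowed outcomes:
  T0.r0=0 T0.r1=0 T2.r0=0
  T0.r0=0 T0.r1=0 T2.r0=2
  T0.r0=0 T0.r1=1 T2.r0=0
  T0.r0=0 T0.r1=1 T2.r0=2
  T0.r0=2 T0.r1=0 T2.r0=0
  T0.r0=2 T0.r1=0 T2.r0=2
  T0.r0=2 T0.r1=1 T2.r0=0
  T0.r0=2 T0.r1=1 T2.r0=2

outcome vector order: (T0.r0,T0.r1,T2.r0)
TSO (7): 000; 002; 010; 012; 200; 210; 212
claimed∖TSO = {202}

spurious: T0.r0=2 T0.r1=0 T2.r0=2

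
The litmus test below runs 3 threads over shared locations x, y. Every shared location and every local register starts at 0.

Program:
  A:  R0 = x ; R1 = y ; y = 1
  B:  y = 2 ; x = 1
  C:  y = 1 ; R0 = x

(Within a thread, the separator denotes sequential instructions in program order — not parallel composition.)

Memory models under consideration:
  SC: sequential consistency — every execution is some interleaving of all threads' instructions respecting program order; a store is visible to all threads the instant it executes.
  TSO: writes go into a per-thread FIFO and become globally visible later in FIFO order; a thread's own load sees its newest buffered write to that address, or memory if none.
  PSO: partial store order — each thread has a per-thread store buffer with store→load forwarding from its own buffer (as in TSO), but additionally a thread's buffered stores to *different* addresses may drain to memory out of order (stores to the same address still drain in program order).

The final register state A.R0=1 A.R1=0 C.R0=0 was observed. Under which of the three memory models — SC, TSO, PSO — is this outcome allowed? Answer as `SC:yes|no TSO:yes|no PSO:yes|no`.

SC:no TSO:no PSO:yes

outcome vector order: (A.R0,A.R1,C.R0)
SC (10): (0,0,0), (0,0,1), (0,1,0), (0,1,1), (0,2,0), (0,2,1), (1,1,0), (1,1,1), (1,2,0), (1,2,1)
TSO (10): (0,0,0), (0,0,1), (0,1,0), (0,1,1), (0,2,0), (0,2,1), (1,1,0), (1,1,1), (1,2,0), (1,2,1)
PSO (12): (0,0,0), (0,0,1), (0,1,0), (0,1,1), (0,2,0), (0,2,1), (1,0,0), (1,0,1), (1,1,0), (1,1,1), (1,2,0), (1,2,1)
target (1,0,0) ∈ {PSO}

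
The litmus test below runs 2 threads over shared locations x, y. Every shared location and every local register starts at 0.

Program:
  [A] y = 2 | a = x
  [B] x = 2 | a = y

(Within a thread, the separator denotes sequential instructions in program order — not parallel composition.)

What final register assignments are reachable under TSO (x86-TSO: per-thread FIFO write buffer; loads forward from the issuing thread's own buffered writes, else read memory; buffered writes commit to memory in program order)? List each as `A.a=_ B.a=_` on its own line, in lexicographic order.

outcome vector order: (A.a,B.a)
|TSO outcomes| = 4

A.a=0 B.a=0
A.a=0 B.a=2
A.a=2 B.a=0
A.a=2 B.a=2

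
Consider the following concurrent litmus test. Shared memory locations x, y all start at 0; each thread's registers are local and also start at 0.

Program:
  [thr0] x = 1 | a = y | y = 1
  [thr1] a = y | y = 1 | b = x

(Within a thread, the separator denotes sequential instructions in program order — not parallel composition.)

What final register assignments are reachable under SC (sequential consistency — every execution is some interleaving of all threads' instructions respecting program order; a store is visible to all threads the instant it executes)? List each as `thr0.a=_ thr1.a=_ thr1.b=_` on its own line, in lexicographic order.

outcome vector order: (thr0.a,thr1.a,thr1.b)
|SC outcomes| = 4

thr0.a=0 thr1.a=0 thr1.b=1
thr0.a=0 thr1.a=1 thr1.b=1
thr0.a=1 thr1.a=0 thr1.b=0
thr0.a=1 thr1.a=0 thr1.b=1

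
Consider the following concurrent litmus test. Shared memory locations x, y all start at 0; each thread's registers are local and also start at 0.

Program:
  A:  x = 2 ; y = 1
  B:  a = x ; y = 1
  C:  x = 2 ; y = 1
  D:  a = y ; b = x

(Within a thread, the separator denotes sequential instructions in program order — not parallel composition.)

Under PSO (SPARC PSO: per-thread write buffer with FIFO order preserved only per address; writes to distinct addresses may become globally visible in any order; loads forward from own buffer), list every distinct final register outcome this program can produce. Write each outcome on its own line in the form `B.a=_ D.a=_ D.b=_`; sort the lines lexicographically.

outcome vector order: (B.a,D.a,D.b)
|PSO outcomes| = 8

B.a=0 D.a=0 D.b=0
B.a=0 D.a=0 D.b=2
B.a=0 D.a=1 D.b=0
B.a=0 D.a=1 D.b=2
B.a=2 D.a=0 D.b=0
B.a=2 D.a=0 D.b=2
B.a=2 D.a=1 D.b=0
B.a=2 D.a=1 D.b=2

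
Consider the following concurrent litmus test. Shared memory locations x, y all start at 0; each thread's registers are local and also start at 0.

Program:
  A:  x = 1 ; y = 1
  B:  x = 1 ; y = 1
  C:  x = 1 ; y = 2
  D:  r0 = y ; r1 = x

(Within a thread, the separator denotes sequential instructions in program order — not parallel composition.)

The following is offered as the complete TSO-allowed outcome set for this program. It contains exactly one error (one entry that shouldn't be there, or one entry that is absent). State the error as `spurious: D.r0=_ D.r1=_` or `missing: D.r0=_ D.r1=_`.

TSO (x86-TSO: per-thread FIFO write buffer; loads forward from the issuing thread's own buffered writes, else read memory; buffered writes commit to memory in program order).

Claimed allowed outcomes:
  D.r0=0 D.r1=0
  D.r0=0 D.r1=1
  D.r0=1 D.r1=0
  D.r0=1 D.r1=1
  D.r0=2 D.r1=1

spurious: D.r0=1 D.r1=0

outcome vector order: (D.r0,D.r1)
TSO: 4 outcomes — {0/0, 0/1, 1/1, 2/1}
claimed∖TSO = {1/0}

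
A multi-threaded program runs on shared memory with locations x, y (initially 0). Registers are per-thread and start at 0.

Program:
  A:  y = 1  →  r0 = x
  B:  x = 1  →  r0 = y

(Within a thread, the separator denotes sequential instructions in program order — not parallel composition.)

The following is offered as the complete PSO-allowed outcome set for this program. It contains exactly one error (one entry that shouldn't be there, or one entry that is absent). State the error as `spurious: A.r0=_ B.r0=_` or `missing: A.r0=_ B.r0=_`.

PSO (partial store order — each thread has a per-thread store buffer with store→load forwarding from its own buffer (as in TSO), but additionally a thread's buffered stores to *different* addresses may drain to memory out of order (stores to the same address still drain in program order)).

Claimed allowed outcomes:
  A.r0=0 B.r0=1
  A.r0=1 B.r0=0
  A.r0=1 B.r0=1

outcome vector order: (A.r0,B.r0)
PSO (4): <0 0>; <0 1>; <1 0>; <1 1>
PSO∖claimed = {<0 0>}

missing: A.r0=0 B.r0=0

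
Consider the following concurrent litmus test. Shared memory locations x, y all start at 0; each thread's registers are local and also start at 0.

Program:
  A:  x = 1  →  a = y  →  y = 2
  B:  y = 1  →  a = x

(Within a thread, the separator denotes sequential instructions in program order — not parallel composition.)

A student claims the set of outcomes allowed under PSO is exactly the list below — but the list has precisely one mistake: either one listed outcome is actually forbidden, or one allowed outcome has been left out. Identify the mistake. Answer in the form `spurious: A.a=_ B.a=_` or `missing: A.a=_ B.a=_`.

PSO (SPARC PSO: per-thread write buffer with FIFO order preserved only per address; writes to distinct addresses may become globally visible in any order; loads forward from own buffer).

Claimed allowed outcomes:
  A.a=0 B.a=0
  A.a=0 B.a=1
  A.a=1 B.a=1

outcome vector order: (A.a,B.a)
under PSO → 00; 01; 10; 11
PSO∖claimed = {10}

missing: A.a=1 B.a=0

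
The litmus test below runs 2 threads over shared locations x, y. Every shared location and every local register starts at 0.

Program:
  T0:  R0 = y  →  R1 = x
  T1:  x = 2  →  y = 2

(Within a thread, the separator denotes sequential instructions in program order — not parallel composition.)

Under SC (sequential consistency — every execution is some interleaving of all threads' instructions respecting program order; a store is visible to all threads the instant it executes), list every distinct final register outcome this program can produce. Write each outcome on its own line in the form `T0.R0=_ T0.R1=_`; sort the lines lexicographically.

T0.R0=0 T0.R1=0
T0.R0=0 T0.R1=2
T0.R0=2 T0.R1=2

outcome vector order: (T0.R0,T0.R1)
|SC outcomes| = 3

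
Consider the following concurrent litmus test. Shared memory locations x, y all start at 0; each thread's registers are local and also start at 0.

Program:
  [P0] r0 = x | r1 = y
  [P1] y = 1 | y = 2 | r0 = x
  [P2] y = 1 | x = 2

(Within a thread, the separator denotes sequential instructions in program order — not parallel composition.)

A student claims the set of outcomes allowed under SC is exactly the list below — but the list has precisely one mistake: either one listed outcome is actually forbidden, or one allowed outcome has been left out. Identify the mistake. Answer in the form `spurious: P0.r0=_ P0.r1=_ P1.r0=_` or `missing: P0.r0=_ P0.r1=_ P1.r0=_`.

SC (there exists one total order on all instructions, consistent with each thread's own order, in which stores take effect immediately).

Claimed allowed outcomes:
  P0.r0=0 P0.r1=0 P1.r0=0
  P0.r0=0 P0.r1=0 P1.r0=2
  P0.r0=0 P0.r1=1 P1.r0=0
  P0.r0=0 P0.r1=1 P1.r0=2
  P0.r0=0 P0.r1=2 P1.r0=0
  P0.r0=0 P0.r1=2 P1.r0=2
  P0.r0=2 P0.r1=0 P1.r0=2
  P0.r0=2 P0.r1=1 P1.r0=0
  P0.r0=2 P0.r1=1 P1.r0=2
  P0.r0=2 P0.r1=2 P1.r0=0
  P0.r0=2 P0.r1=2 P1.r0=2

outcome vector order: (P0.r0,P0.r1,P1.r0)
SC: 10 outcomes — {000, 002, 010, 012, 020, 022, 210, 212, 220, 222}
claimed∖SC = {202}

spurious: P0.r0=2 P0.r1=0 P1.r0=2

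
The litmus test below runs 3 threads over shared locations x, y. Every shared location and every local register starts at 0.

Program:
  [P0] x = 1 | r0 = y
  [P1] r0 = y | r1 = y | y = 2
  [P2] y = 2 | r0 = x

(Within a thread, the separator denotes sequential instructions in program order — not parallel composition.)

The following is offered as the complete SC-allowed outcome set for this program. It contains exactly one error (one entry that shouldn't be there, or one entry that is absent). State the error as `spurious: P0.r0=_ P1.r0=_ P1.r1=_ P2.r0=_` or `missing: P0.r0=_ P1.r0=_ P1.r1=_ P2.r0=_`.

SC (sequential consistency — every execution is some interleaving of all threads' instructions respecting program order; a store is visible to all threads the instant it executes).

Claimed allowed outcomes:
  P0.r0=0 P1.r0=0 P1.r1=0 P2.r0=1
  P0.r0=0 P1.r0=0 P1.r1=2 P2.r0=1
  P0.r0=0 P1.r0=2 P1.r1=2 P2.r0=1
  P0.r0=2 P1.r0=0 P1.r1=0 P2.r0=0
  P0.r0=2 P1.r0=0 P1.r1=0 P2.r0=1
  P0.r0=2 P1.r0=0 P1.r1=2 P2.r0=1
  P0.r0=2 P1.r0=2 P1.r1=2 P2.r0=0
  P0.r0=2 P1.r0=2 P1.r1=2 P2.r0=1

outcome vector order: (P0.r0,P1.r0,P1.r1,P2.r0)
SC (9): (0,0,0,1), (0,0,2,1), (0,2,2,1), (2,0,0,0), (2,0,0,1), (2,0,2,0), (2,0,2,1), (2,2,2,0), (2,2,2,1)
SC∖claimed = {(2,0,2,0)}

missing: P0.r0=2 P1.r0=0 P1.r1=2 P2.r0=0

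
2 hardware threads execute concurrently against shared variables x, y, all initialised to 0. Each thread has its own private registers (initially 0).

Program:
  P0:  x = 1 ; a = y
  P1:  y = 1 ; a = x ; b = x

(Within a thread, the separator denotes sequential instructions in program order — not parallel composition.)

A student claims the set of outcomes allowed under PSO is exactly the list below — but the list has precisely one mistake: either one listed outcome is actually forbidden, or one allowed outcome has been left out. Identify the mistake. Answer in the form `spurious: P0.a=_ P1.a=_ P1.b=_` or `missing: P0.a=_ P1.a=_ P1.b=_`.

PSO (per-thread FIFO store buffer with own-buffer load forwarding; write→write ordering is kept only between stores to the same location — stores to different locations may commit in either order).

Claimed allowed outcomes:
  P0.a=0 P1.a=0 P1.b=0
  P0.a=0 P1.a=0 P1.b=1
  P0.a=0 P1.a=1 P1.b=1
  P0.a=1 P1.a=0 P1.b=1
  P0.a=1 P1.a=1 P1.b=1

missing: P0.a=1 P1.a=0 P1.b=0

outcome vector order: (P0.a,P1.a,P1.b)
PSO (6): <0 0 0>, <0 0 1>, <0 1 1>, <1 0 0>, <1 0 1>, <1 1 1>
PSO∖claimed = {<1 0 0>}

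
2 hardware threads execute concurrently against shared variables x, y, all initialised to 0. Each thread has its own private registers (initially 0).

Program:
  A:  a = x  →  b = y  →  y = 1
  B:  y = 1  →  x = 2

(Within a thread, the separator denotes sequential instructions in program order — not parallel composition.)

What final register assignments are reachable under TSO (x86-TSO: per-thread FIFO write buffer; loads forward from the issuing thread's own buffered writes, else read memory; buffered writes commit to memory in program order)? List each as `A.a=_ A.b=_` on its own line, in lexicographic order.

outcome vector order: (A.a,A.b)
|TSO outcomes| = 3

A.a=0 A.b=0
A.a=0 A.b=1
A.a=2 A.b=1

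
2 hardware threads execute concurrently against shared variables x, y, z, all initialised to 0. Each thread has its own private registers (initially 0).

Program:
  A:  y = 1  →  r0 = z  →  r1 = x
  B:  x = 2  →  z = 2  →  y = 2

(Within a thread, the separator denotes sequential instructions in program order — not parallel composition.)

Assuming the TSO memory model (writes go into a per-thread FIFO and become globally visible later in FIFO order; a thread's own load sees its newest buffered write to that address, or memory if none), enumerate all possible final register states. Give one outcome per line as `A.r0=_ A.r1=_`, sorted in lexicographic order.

A.r0=0 A.r1=0
A.r0=0 A.r1=2
A.r0=2 A.r1=2

outcome vector order: (A.r0,A.r1)
|TSO outcomes| = 3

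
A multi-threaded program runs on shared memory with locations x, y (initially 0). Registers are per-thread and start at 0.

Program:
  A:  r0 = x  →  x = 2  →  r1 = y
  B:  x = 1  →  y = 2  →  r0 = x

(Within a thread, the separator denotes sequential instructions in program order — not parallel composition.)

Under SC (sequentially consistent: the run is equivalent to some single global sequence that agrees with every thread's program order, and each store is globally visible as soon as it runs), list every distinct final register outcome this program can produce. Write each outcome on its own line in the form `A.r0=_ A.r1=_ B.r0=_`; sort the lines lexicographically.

A.r0=0 A.r1=0 B.r0=1
A.r0=0 A.r1=0 B.r0=2
A.r0=0 A.r1=2 B.r0=1
A.r0=0 A.r1=2 B.r0=2
A.r0=1 A.r1=0 B.r0=2
A.r0=1 A.r1=2 B.r0=1
A.r0=1 A.r1=2 B.r0=2

outcome vector order: (A.r0,A.r1,B.r0)
|SC outcomes| = 7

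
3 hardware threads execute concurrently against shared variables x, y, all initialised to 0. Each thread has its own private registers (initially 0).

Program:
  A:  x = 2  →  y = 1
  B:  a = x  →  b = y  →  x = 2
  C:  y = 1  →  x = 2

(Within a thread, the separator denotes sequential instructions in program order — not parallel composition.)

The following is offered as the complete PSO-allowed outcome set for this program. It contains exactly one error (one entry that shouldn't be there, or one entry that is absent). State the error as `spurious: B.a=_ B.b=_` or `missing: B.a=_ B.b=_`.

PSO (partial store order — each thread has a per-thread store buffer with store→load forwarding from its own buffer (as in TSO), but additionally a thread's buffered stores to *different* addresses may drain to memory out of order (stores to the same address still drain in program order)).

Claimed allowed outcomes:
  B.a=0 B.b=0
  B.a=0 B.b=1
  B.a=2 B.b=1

outcome vector order: (B.a,B.b)
[PSO] allowed = {00, 01, 20, 21}
PSO∖claimed = {20}

missing: B.a=2 B.b=0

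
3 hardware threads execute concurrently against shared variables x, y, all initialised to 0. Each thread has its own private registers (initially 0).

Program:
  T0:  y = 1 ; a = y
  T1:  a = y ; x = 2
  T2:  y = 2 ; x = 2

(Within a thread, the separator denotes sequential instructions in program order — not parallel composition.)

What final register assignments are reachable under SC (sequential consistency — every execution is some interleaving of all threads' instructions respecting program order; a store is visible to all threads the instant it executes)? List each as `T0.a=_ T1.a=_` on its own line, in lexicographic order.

outcome vector order: (T0.a,T1.a)
|SC outcomes| = 6

T0.a=1 T1.a=0
T0.a=1 T1.a=1
T0.a=1 T1.a=2
T0.a=2 T1.a=0
T0.a=2 T1.a=1
T0.a=2 T1.a=2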